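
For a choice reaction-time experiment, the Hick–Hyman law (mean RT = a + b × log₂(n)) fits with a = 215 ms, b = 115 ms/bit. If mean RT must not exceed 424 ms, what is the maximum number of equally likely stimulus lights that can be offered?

3

Set 215 + 115·log₂ n ≤ 424 → log₂ n ≤ (424 − 215)/115 = 1.8174.
So n ≤ 2^1.8174 = 3.524; the largest integer n is 3.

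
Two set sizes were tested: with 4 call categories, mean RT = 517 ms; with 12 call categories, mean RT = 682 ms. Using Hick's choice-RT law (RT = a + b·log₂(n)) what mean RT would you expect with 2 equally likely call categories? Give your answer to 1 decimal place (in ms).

412.9 ms

With log₂ n on the abscissa the relation is linear; from the two conditions:
  b = (682 − 517) / (log₂ 12 − log₂ 4) = 165 / (3.5850 − 2) = 104.103 ms/bit
  a = 517 − 104.103 × 2 = 308.793 ms
Then RT(2) = 308.793 + 104.103 × log₂ 2 = 308.793 + 104.103 × 1 ≈ 412.897 ms.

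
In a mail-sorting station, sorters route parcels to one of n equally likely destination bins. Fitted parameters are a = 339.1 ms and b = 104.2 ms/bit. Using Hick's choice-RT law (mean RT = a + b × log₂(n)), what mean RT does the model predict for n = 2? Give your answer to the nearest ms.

log₂(2) = 1 bits, so RT = 339.1 + 104.2 × 1 ≈ 443.300 ms.

443 ms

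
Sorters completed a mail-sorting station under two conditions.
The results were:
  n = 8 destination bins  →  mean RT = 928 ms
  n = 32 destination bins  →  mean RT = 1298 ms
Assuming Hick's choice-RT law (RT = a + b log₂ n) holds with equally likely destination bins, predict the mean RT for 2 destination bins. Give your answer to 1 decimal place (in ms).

558.0 ms

With log₂ n on the abscissa the relation is linear; from the two conditions:
  b = (1298 − 928) / (log₂ 32 − log₂ 8) = 370 / (5 − 3) = 185.000 ms/bit
  a = 928 − 185.000 × 3 = 373.000 ms
Then RT(2) = 373.000 + 185.000 × log₂ 2 = 373.000 + 185.000 × 1 ≈ 558.000 ms.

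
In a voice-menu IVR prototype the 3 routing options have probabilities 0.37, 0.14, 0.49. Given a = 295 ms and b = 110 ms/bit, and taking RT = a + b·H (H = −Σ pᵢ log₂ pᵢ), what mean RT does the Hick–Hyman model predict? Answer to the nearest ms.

453 ms

H = 0.37·log₂(1/0.37) + 0.14·log₂(1/0.14) + 0.49·log₂(1/0.49) = 1.4321 bits.
RT = 295 + 110 × 1.4321 = 452.53 ms.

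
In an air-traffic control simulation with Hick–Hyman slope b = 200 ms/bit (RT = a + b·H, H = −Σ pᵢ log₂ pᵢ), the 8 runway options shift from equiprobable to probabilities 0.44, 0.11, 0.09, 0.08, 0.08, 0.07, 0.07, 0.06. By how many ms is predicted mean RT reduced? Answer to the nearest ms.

90 ms

The RT saving is b·ΔH. Equiprobable H₀ = log₂(8) = 3.0000 bits; with the given probabilities H = 2.5477 bits.
b·(H₀ − H) = 200 × (3.0000 − 2.5477) = 90.45 ms.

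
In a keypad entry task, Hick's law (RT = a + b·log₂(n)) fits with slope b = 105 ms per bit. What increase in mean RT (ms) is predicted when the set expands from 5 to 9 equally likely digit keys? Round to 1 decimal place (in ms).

Only the slope matters, since a is common to both: ΔRT = b·log₂(n₂/n₁).
log₂(9) − log₂(5) = 3.1699 − 2.3219 = 0.8480.
ΔRT = 105 × 0.8480 = 89.040 ms.

89.0 ms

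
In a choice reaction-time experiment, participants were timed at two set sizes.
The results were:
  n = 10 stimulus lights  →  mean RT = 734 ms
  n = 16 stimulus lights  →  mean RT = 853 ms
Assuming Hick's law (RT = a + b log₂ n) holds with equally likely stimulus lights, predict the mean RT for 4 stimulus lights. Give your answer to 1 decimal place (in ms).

Fit slope and intercept:
  b = (853 − 734) / (log₂ 16 − log₂ 10) = 119 / (4 − 3.3219) = 175.498 ms/bit
  a = 734 − 175.498 × 3.3219 = 151.010 ms
Then RT(4) = 151.010 + 175.498 × log₂ 4 = 151.010 + 175.498 × 2 ≈ 502.005 ms.

502.0 ms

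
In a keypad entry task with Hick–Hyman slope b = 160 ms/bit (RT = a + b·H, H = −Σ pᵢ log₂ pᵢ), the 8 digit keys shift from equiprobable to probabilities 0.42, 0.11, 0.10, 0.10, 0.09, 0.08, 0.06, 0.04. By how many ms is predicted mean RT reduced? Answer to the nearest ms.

68 ms

The RT saving is b·ΔH. Equiprobable H₀ = log₂(8) = 3.0000 bits; with the given probabilities H = 2.5738 bits.
b·(H₀ − H) = 160 × (3.0000 − 2.5738) = 68.20 ms.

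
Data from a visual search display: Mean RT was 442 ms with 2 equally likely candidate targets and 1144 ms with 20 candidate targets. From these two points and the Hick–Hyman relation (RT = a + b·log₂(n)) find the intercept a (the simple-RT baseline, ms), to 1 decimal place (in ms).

b = (RT₂ − RT₁)/(log₂ n₂ − log₂ n₁) = (1144 − 442)/(4.3219 − 1) = 211.323 ms/bit.
a = RT₁ − b·log₂ n₁ = 442 − 211.323 × 1 = 230.677 ms.

230.7 ms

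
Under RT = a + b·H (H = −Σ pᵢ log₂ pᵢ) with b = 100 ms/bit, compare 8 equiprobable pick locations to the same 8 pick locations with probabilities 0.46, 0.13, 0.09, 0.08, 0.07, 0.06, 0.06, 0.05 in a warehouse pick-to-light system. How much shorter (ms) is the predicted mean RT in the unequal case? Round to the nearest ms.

The RT saving is b·ΔH. Equiprobable H₀ = log₂(8) = 3.0000 bits; with the given probabilities H = 2.4739 bits.
b·(H₀ − H) = 100 × (3.0000 − 2.4739) = 52.61 ms.

53 ms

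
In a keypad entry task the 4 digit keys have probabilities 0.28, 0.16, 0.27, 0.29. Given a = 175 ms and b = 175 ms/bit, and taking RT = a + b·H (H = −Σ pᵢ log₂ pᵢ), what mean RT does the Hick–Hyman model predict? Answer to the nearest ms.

Entropy contributions −pᵢ log₂ pᵢ: 0.5142, 0.4230, 0.5100, 0.5179; sum H = 1.9652 bits.
RT = a + bH = 175 + 175·1.9652 = 518.90 ms.

519 ms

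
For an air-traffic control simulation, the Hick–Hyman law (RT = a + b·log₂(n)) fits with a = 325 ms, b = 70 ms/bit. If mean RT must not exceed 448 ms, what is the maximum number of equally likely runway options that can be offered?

Set 325 + 70·log₂ n ≤ 448 → log₂ n ≤ (448 − 325)/70 = 1.7571.
So n ≤ 2^1.7571 = 3.380; the largest integer n is 3.

3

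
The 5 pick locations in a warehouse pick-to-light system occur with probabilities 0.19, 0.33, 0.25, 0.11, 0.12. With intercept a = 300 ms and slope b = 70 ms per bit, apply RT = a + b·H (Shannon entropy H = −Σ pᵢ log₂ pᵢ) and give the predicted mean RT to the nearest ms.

454 ms

H = 0.19·log₂(1/0.19) + 0.33·log₂(1/0.33) + 0.25·log₂(1/0.25) + 0.11·log₂(1/0.11) + 0.12·log₂(1/0.12) = 2.2004 bits.
RT = 300 + 70 × 2.2004 = 454.03 ms.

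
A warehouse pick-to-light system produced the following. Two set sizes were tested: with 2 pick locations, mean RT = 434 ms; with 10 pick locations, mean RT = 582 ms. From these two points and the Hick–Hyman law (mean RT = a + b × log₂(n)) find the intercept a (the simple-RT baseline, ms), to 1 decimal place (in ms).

b = (RT₂ − RT₁)/(log₂ n₂ − log₂ n₁) = (582 − 434)/(3.3219 − 1) = 63.740 ms/bit.
Intercept: a = 434 − 63.740·log₂(2) = 370.260 ms.

370.3 ms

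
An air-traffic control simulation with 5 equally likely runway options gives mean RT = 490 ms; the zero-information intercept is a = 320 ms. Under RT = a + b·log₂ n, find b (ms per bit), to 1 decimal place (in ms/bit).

73.2 ms/bit

5 alternatives carry log₂ 5 = 2.3219 bits; the choice cost is 490 − 320 = 170 ms, so b = 170/2.3219 = 73.215 ms/bit.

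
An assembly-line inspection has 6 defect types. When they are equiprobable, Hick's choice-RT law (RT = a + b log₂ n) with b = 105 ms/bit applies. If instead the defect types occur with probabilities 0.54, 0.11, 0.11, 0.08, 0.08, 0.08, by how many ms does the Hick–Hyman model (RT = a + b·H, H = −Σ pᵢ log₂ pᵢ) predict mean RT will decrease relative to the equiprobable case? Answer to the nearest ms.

56 ms

The RT saving is b·ΔH. Equiprobable H₀ = log₂(6) = 2.5850 bits; with the given probabilities H = 2.0551 bits.
b·(H₀ − H) = 105 × (2.5850 − 2.0551) = 55.63 ms.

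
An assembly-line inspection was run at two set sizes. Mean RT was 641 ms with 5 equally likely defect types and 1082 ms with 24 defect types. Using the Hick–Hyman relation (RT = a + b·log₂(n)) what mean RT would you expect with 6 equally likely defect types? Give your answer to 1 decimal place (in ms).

692.3 ms

With log₂ n on the abscissa the relation is linear; from the two conditions:
  b = (1082 − 641) / (log₂ 24 − log₂ 5) = 441 / (4.5850 − 2.3219) = 194.871 ms/bit
  a = 641 − 194.871 × 2.3219 = 188.523 ms
Then RT(6) = 188.523 + 194.871 × log₂ 6 = 188.523 + 194.871 × 2.5850 ≈ 692.258 ms.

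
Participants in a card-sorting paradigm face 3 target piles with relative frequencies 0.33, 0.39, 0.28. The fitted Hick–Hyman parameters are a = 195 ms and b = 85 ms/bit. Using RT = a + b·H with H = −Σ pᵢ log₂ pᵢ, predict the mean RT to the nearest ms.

329 ms

H = 0.33·log₂(1/0.33) + 0.39·log₂(1/0.39) + 0.28·log₂(1/0.28) = 1.5718 bits.
RT = 195 + 85 × 1.5718 = 328.61 ms.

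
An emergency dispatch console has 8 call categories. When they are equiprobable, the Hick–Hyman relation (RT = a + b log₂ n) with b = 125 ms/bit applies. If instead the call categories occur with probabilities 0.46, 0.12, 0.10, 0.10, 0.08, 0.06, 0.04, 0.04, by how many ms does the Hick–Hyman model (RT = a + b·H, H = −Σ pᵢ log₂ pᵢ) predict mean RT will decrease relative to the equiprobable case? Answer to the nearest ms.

The RT saving is b·ΔH. Equiprobable H₀ = log₂(8) = 3.0000 bits; with the given probabilities H = 2.4533 bits.
b·(H₀ − H) = 125 × (3.0000 − 2.4533) = 68.33 ms.

68 ms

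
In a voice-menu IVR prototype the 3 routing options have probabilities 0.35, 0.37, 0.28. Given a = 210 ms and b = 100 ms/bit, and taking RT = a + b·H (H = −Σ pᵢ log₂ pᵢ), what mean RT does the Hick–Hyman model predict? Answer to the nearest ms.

H = 0.35·log₂(1/0.35) + 0.37·log₂(1/0.37) + 0.28·log₂(1/0.28) = 1.5751 bits.
RT = 210 + 100 × 1.5751 = 367.51 ms.

368 ms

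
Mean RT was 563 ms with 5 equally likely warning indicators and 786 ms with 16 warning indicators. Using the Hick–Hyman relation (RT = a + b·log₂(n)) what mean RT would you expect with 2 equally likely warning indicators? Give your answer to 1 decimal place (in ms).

Solve the two-equation system in a and b:
  b = (786 − 563) / (log₂ 16 − log₂ 5) = 223 / (4 − 2.3219) = 132.891 ms/bit
  a = 563 − 132.891 × 2.3219 = 254.438 ms
Then RT(2) = 254.438 + 132.891 × log₂ 2 = 254.438 + 132.891 × 1 ≈ 387.328 ms.

387.3 ms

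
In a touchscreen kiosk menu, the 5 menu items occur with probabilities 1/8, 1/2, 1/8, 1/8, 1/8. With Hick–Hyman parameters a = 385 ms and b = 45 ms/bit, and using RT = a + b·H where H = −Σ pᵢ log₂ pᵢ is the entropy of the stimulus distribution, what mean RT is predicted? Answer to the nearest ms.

H = −Σ pᵢ log₂ pᵢ = 0.125·3 + 0.5·1 + 0.125·3 + 0.125·3 + 0.125·3 = 2.000 bits.
RT = 385 + 45 × 2.000 = 475.00 ms.

475 ms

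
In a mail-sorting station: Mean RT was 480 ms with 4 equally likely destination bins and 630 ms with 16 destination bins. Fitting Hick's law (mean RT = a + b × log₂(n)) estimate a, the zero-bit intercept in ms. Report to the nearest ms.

Slope: b = (630 − 480) / (log₂ 16 − log₂ 4) = 150/2.0000 = 75 ms/bit.
Intercept: a = 480 − 75·log₂(4) = 330.000 ms.

330 ms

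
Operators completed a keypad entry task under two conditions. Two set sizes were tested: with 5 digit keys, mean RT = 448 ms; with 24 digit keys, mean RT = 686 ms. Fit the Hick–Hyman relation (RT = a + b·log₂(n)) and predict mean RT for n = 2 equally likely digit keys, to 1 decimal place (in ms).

With log₂ n on the abscissa the relation is linear; from the two conditions:
  b = (686 − 448) / (log₂ 24 − log₂ 5) = 238 / (4.5850 − 2.3219) = 105.169 ms/bit
  a = 448 − 105.169 × 2.3219 = 203.806 ms
Then RT(2) = 203.806 + 105.169 × log₂ 2 = 203.806 + 105.169 × 1 ≈ 308.975 ms.

309.0 ms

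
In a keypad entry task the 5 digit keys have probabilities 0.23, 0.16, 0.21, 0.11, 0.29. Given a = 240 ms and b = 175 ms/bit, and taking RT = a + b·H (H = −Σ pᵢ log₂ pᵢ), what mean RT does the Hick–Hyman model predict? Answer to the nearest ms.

H = 0.23·log₂(1/0.23) + 0.16·log₂(1/0.16) + 0.21·log₂(1/0.21) + 0.11·log₂(1/0.11) + 0.29·log₂(1/0.29) = 2.2517 bits.
RT = 240 + 175 × 2.2517 = 634.05 ms.

634 ms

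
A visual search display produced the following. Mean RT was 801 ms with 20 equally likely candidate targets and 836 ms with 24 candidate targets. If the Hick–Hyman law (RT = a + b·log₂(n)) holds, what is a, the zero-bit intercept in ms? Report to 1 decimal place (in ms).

225.9 ms

Slope: b = (836 − 801) / (log₂ 24 − log₂ 20) = 35/0.2630 = 133.062 ms/bit.
a = RT₁ − b·log₂ n₁ = 801 − 133.062 × 4.3219 = 225.914 ms.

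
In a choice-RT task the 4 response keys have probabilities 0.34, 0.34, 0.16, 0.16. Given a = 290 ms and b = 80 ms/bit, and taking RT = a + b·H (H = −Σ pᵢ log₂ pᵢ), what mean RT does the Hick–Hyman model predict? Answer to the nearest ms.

Entropy contributions −pᵢ log₂ pᵢ: 0.5292, 0.5292, 0.4230, 0.4230; sum H = 1.9044 bits.
RT = a + bH = 290 + 80·1.9044 = 442.35 ms.

442 ms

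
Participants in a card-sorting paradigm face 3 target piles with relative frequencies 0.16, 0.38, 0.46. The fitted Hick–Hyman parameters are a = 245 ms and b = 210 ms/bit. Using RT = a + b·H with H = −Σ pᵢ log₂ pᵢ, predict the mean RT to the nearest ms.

Entropy contributions −pᵢ log₂ pᵢ: 0.4230, 0.5305, 0.5153; sum H = 1.4688 bits.
RT = a + bH = 245 + 210·1.4688 = 553.45 ms.

553 ms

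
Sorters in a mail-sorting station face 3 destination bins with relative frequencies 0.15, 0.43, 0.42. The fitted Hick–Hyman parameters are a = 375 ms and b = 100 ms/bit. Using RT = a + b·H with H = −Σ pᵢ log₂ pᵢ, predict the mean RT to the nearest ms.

H = 0.15·log₂(1/0.15) + 0.43·log₂(1/0.43) + 0.42·log₂(1/0.42) = 1.4598 bits.
RT = 375 + 100 × 1.4598 = 520.98 ms.

521 ms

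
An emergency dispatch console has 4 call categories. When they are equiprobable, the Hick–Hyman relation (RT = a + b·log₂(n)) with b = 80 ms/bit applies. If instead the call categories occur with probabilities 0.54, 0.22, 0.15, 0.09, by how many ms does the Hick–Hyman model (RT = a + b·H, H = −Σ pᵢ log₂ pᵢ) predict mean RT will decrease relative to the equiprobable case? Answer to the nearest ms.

Equiprobable entropy H₀ = log₂ 4 = 2.0000 bits.
Skewed entropy H = −Σ pᵢ log₂ pᵢ = 1.6838 bits.
ΔRT = b·(H₀ − H) = 80 × 0.3162 = 25.29 ms.

25 ms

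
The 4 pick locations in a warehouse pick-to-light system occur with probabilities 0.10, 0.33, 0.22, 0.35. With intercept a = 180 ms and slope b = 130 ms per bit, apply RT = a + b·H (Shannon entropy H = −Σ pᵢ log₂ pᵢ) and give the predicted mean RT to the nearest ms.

423 ms

H = 0.10·log₂(1/0.10) + 0.33·log₂(1/0.33) + 0.22·log₂(1/0.22) + 0.35·log₂(1/0.35) = 1.8707 bits.
RT = 180 + 130 × 1.8707 = 423.19 ms.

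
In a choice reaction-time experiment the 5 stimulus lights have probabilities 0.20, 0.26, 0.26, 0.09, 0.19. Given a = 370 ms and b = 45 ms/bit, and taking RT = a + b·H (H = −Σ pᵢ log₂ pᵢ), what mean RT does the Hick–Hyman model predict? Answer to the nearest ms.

471 ms

Entropy contributions −pᵢ log₂ pᵢ: 0.4644, 0.5053, 0.5053, 0.3127, 0.4552; sum H = 2.2428 bits.
RT = a + bH = 370 + 45·2.2428 = 470.93 ms.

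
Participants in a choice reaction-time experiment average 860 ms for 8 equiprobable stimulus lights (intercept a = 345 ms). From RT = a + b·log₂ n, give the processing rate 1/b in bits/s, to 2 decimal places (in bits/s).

5.83 bits/s

b = (860 − 345)/log₂ 8 = 515/3 = 171.667 ms per bit = 0.17167 s/bit; the reciprocal is 5.825 bits/s.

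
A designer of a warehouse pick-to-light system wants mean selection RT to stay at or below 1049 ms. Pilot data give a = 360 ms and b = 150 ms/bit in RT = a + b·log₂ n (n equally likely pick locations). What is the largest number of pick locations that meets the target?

24

Set 360 + 150·log₂ n ≤ 1049 → log₂ n ≤ (1049 − 360)/150 = 4.5933.
So n ≤ 2^4.5933 = 24.140; the largest integer n is 24.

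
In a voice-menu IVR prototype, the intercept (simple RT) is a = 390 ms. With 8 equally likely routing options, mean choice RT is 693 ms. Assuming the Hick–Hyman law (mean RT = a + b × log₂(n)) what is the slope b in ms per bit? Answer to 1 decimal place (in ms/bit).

log₂(8) = 3 bits.
b = (RT − a)/log₂ n = (693 − 390) / 3 = 101.000 ms/bit.

101.0 ms/bit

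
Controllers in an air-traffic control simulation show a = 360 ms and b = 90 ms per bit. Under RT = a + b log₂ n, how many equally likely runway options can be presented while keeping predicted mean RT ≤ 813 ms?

90·log₂ n ≤ 813 − 360 = 453, giving log₂ n ≤ 5.0333 and n ≤ 32.748. The largest whole number is 32.

32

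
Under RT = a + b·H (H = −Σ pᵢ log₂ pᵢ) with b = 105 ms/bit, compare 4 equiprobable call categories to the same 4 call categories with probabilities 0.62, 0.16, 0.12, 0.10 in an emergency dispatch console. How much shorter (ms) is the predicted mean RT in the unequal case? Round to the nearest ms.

47 ms

Equiprobable entropy H₀ = log₂ 4 = 2.0000 bits.
Skewed entropy H = −Σ pᵢ log₂ pᵢ = 1.5499 bits.
ΔRT = b·(H₀ − H) = 105 × 0.4501 = 47.26 ms.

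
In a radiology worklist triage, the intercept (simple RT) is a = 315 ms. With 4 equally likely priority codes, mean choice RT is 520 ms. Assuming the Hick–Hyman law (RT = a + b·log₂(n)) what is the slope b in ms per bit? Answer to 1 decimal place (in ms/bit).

b = (520 − 315) / log₂(4) = 205 / 2 = 102.500 ms/bit.

102.5 ms/bit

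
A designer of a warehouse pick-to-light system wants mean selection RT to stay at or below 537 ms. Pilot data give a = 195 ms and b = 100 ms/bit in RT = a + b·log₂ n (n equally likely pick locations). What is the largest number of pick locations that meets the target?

Information budget: (537 − 195)/100 = 3.4200 bits, so n ≤ 2^3.4200 = 10.703 → at most 10.

10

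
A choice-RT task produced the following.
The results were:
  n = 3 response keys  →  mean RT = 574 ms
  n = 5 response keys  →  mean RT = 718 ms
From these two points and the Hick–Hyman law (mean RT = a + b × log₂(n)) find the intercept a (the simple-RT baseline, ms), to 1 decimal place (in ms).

264.3 ms

b = (RT₂ − RT₁)/(log₂ n₂ − log₂ n₁) = (718 − 574)/(2.3219 − 1.5850) = 195.396 ms/bit.
Intercept: a = 574 − 195.396·log₂(3) = 264.305 ms.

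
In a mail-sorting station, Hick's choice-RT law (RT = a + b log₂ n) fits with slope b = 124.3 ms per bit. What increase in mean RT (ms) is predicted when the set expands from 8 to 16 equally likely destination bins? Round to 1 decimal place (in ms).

Only the slope matters, since a is common to both: ΔRT = b·log₂(n₂/n₁).
log₂(16) − log₂(8) = log₂(16/8) = log₂(2) = 1.
ΔRT = 124.3 × 1.0000 = 124.300 ms.

124.3 ms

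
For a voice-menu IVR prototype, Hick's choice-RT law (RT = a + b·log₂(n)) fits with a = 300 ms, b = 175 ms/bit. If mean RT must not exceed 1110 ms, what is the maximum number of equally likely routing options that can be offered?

24

Set 300 + 175·log₂ n ≤ 1110 → log₂ n ≤ (1110 − 300)/175 = 4.6286.
So n ≤ 2^4.6286 = 24.737; the largest integer n is 24.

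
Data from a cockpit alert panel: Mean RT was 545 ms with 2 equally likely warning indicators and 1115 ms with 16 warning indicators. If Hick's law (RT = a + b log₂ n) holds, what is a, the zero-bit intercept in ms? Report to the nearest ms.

b = (RT₂ − RT₁)/(log₂ n₂ − log₂ n₁) = (1115 − 545)/(4 − 1) = 190 ms/bit.
a = RT₁ − b·log₂ n₁ = 545 − 190 × 1 = 355.000 ms.

355 ms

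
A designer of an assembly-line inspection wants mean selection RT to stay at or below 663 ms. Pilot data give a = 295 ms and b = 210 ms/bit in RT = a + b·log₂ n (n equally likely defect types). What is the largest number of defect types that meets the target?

Information budget: (663 − 295)/210 = 1.7524 bits, so n ≤ 2^1.7524 = 3.369 → at most 3.

3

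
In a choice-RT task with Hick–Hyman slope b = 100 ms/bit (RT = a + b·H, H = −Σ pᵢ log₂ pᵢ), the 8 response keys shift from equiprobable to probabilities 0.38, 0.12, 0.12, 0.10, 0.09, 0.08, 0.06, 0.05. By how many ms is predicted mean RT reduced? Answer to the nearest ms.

34 ms

The RT saving is b·ΔH. Equiprobable H₀ = log₂(8) = 3.0000 bits; with the given probabilities H = 2.6606 bits.
b·(H₀ − H) = 100 × (3.0000 − 2.6606) = 33.94 ms.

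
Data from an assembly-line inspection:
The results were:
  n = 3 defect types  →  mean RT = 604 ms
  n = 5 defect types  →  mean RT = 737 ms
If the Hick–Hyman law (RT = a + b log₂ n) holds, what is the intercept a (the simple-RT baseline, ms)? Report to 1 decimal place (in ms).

The slope on a log₂ axis is (737 − 604) / (2.3219 − 1.5850) = 180.470 ms/bit.
a = RT₁ − b·log₂ n₁ = 604 − 180.470 × 1.5850 = 317.962 ms.

318.0 ms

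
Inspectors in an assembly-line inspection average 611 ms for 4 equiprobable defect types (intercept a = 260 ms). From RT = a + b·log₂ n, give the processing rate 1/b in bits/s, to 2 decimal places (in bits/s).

Choice component = 611 − 260 = 351 ms over log₂(4) = 2 bits.
b = 351 / 2 = 175.500 ms/bit, so 1/b = 5.698 bits/s.

5.70 bits/s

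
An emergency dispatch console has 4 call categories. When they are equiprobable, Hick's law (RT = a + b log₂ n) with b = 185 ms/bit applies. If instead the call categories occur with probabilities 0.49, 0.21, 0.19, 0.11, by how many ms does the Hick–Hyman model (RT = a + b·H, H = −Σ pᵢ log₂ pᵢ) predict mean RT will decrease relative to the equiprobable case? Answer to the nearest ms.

40 ms

The RT saving is b·ΔH. Equiprobable H₀ = log₂(4) = 2.0000 bits; with the given probabilities H = 1.7826 bits.
b·(H₀ − H) = 185 × (2.0000 − 1.7826) = 40.22 ms.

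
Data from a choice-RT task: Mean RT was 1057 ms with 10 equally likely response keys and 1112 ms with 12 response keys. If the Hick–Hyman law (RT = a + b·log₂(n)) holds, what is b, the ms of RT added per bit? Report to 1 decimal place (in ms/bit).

The slope on a log₂ axis is (1112 − 1057) / (3.5850 − 3.3219) = 209.098 ms/bit.

209.1 ms/bit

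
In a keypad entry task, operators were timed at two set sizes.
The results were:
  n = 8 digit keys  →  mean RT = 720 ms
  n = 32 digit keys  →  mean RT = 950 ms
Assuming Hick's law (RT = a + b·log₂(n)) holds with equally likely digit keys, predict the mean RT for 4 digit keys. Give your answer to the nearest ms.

605 ms

With log₂ n on the abscissa the relation is linear; from the two conditions:
  b = (950 − 720) / (log₂ 32 − log₂ 8) = 230 / (5 − 3) = 115 ms/bit
  a = 720 − 115 × 3 = 375 ms
Then RT(4) = 375 + 115 × log₂ 4 = 375 + 115 × 2 ≈ 605.000 ms.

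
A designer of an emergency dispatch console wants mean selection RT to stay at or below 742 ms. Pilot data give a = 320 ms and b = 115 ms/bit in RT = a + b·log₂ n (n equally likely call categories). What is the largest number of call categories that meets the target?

Information budget: (742 − 320)/115 = 3.6696 bits, so n ≤ 2^3.6696 = 12.725 → at most 12.

12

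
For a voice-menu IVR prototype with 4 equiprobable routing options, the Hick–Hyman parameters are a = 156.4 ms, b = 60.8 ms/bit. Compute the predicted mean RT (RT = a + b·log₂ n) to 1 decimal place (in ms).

278.0 ms

log₂(4) = 2 bits, so RT = 156.4 + 60.8 × 2 ≈ 278.000 ms.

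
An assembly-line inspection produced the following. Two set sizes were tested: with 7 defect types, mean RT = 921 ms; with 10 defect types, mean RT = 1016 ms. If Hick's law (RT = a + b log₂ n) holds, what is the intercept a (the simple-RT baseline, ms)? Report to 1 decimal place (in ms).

b = (RT₂ − RT₁)/(log₂ n₂ − log₂ n₁) = (1016 − 921)/(3.3219 − 2.8074) = 184.619 ms/bit.
Intercept: a = 921 − 184.619·log₂(7) = 402.709 ms.

402.7 ms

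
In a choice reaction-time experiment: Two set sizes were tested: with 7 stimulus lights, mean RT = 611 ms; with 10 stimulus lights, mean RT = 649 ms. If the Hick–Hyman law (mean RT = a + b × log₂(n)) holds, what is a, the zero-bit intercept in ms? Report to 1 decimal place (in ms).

b = (RT₂ − RT₁)/(log₂ n₂ − log₂ n₁) = (649 − 611)/(3.3219 − 2.8074) = 73.848 ms/bit.
a = RT₁ − b·log₂ n₁ = 611 − 73.848 × 2.8074 = 403.684 ms.

403.7 ms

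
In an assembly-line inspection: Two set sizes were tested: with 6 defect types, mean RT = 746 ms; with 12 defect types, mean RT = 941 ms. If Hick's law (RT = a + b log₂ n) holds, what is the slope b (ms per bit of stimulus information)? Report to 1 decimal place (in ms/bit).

195.0 ms/bit

b = (RT₂ − RT₁)/(log₂ n₂ − log₂ n₁) = (941 − 746)/(3.5850 − 2.5850) = 195.000 ms/bit.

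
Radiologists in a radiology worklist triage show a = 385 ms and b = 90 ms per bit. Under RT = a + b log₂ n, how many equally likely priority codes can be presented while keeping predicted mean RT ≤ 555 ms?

3

Information budget: (555 − 385)/90 = 1.8889 bits, so n ≤ 2^1.8889 = 3.703 → at most 3.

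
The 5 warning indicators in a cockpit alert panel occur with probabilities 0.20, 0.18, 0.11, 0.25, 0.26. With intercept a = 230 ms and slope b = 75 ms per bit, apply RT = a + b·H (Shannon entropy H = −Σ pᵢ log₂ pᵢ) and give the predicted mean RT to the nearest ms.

H = 0.20·log₂(1/0.20) + 0.18·log₂(1/0.18) + 0.11·log₂(1/0.11) + 0.25·log₂(1/0.25) + 0.26·log₂(1/0.26) = 2.2653 bits.
RT = 230 + 75 × 2.2653 = 399.90 ms.

400 ms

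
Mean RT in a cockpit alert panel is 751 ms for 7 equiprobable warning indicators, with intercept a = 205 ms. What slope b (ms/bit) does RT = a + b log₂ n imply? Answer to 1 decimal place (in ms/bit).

7 alternatives carry log₂ 7 = 2.8074 bits; the choice cost is 751 − 205 = 546 ms, so b = 546/2.8074 = 194.489 ms/bit.

194.5 ms/bit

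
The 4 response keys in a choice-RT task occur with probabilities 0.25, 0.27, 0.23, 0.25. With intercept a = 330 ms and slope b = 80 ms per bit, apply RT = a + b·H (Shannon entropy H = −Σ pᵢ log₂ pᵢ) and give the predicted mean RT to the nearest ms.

490 ms

Entropy contributions −pᵢ log₂ pᵢ: 0.5000, 0.5100, 0.4877, 0.5000; sum H = 1.9977 bits.
RT = a + bH = 330 + 80·1.9977 = 489.82 ms.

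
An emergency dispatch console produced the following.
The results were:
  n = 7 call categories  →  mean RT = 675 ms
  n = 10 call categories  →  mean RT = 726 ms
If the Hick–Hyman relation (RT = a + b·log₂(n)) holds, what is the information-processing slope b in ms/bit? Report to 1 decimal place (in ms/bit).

99.1 ms/bit

The slope on a log₂ axis is (726 − 675) / (3.3219 − 2.8074) = 99.111 ms/bit.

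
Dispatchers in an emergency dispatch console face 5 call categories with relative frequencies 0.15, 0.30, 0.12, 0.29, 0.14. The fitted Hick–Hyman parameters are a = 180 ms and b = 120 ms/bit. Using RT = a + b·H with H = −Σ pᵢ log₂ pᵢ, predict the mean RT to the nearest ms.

446 ms

Entropy contributions −pᵢ log₂ pᵢ: 0.4105, 0.5211, 0.3671, 0.5179, 0.3971; sum H = 2.2137 bits.
RT = a + bH = 180 + 120·2.2137 = 445.65 ms.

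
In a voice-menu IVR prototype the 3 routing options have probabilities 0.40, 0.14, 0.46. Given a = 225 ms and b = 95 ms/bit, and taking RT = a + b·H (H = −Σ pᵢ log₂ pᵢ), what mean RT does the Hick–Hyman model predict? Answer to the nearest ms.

Entropy contributions −pᵢ log₂ pᵢ: 0.5288, 0.3971, 0.5153; sum H = 1.4412 bits.
RT = a + bH = 225 + 95·1.4412 = 361.92 ms.

362 ms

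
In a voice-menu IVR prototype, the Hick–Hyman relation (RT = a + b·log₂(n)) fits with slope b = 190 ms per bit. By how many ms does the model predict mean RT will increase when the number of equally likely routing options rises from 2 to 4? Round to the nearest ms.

The intercept a cancels: ΔRT = b·(log₂ n₂ − log₂ n₁) = b·log₂(n₂/n₁).
log₂(4) − log₂(2) = log₂(4/2) = log₂(2) = 1.
ΔRT = 190 × 1.0000 = 190.000 ms.

190 ms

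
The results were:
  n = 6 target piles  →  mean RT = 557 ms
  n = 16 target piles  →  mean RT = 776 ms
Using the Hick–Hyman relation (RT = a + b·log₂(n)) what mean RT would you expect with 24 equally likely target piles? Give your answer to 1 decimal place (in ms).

With log₂ n on the abscissa the relation is linear; from the two conditions:
  b = (776 − 557) / (log₂ 16 − log₂ 6) = 219 / (4 − 2.5850) = 154.766 ms/bit
  a = 557 − 154.766 × 2.5850 = 156.935 ms
Then RT(24) = 156.935 + 154.766 × log₂ 24 = 156.935 + 154.766 × 4.5850 ≈ 866.532 ms.

866.5 ms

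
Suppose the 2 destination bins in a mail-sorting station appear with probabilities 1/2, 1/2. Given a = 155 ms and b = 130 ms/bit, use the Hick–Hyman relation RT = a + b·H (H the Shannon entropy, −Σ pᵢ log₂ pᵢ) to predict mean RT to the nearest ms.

Each term −pᵢ log₂ pᵢ: 0.5·1 + 0.5·1; summed, H = 1.000 bits.
Mean RT = a + bH = 155 + 130·1.000 = 285.00 ms.

285 ms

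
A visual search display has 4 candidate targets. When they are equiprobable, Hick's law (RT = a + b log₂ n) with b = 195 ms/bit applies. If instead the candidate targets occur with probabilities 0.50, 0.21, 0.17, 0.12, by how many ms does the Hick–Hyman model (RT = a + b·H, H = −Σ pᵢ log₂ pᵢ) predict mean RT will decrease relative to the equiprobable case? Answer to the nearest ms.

Equiprobable entropy H₀ = log₂ 4 = 2.0000 bits.
Skewed entropy H = −Σ pᵢ log₂ pᵢ = 1.7745 bits.
ΔRT = b·(H₀ − H) = 195 × 0.2255 = 43.98 ms.

44 ms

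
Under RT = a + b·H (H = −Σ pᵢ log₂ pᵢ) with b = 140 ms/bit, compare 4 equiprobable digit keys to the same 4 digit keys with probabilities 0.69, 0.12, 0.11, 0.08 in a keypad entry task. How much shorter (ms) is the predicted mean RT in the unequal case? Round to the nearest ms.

Equiprobable entropy H₀ = log₂ 4 = 2.0000 bits.
Skewed entropy H = −Σ pᵢ log₂ pᵢ = 1.3782 bits.
ΔRT = b·(H₀ − H) = 140 × 0.6218 = 87.05 ms.

87 ms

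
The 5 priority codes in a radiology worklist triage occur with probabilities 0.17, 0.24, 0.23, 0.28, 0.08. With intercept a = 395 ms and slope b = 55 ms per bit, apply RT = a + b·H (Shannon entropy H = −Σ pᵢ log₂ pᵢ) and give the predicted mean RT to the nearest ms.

Entropy contributions −pᵢ log₂ pᵢ: 0.4346, 0.4941, 0.4877, 0.5142, 0.2915; sum H = 2.2221 bits.
RT = a + bH = 395 + 55·2.2221 = 517.22 ms.

517 ms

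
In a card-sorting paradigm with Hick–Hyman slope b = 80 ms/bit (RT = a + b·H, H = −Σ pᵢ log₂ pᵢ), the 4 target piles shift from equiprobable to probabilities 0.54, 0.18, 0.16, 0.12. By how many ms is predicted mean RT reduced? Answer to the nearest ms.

The RT saving is b·ΔH. Equiprobable H₀ = log₂(4) = 2.0000 bits; with the given probabilities H = 1.7154 bits.
b·(H₀ − H) = 80 × (2.0000 − 1.7154) = 22.77 ms.

23 ms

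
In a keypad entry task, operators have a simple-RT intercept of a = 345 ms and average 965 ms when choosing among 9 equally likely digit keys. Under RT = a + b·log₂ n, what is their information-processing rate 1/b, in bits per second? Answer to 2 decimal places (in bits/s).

Choice component = 965 − 345 = 620 ms over log₂(9) = 3.1699 bits.
b = 620 / 3.1699 = 195.588 ms/bit, so 1/b = 5.113 bits/s.

5.11 bits/s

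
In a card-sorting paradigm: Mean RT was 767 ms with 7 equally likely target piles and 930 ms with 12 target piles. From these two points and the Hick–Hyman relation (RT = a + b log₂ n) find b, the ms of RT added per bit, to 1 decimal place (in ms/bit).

Slope: b = (930 − 767) / (log₂ 12 − log₂ 7) = 163/0.7776 = 209.617 ms/bit.

209.6 ms/bit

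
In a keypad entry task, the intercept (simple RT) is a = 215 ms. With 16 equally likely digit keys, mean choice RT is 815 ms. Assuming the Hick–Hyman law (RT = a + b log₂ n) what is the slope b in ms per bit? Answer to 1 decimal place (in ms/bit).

b = (815 − 215) / log₂(16) = 600 / 4 = 150.000 ms/bit.

150.0 ms/bit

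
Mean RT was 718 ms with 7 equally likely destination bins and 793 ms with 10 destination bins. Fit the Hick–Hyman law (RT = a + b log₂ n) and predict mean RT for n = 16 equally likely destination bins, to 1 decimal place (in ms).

891.8 ms

Solve the two-equation system in a and b:
  b = (793 − 718) / (log₂ 10 − log₂ 7) = 75 / (3.3219 − 2.8074) = 145.752 ms/bit
  a = 718 − 145.752 × 2.8074 = 308.823 ms
Then RT(16) = 308.823 + 145.752 × log₂ 16 = 308.823 + 145.752 × 4 ≈ 891.830 ms.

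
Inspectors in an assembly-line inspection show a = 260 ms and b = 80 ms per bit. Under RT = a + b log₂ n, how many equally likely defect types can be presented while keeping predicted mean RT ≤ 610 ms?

20

Information budget: (610 − 260)/80 = 4.3750 bits, so n ≤ 2^4.3750 = 20.749 → at most 20.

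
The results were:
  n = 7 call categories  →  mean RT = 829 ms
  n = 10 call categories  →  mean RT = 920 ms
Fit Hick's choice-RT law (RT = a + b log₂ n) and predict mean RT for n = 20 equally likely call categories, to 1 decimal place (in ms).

1096.8 ms

With log₂ n on the abscissa the relation is linear; from the two conditions:
  b = (920 − 829) / (log₂ 10 − log₂ 7) = 91 / (3.3219 − 2.8074) = 176.846 ms/bit
  a = 829 − 176.846 × 2.8074 = 332.532 ms
Then RT(20) = 332.532 + 176.846 × log₂ 20 = 332.532 + 176.846 × 4.3219 ≈ 1096.846 ms.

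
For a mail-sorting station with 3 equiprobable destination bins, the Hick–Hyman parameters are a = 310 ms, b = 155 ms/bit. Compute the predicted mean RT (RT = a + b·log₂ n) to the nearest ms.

log₂(3) = 1.5850 bits, so RT = 310 + 155 × 1.5850 ≈ 555.669 ms.

556 ms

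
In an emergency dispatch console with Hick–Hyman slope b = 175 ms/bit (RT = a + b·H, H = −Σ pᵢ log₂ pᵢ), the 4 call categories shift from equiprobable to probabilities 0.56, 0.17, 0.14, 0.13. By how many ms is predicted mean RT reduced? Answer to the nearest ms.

56 ms

Equiprobable entropy H₀ = log₂ 4 = 2.0000 bits.
Skewed entropy H = −Σ pᵢ log₂ pᵢ = 1.6828 bits.
ΔRT = b·(H₀ − H) = 175 × 0.3172 = 55.51 ms.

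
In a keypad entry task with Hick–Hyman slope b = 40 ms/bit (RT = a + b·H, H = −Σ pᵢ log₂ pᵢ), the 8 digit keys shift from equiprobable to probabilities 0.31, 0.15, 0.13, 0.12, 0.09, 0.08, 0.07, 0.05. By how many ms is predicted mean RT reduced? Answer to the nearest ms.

Equiprobable entropy H₀ = log₂ 8 = 3.0000 bits.
Skewed entropy H = −Σ pᵢ log₂ pᵢ = 2.7729 bits.
ΔRT = b·(H₀ − H) = 40 × 0.2271 = 9.09 ms.

9 ms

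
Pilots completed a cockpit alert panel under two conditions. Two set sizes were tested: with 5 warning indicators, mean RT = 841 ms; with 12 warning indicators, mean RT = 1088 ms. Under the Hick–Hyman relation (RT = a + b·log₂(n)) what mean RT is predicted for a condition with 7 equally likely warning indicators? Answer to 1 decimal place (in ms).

Solve the two-equation system in a and b:
  b = (1088 − 841) / (log₂ 12 − log₂ 5) = 247 / (3.5850 − 2.3219) = 195.561 ms/bit
  a = 841 − 195.561 × 2.3219 = 386.922 ms
Then RT(7) = 386.922 + 195.561 × log₂ 7 = 386.922 + 195.561 × 2.8074 ≈ 935.930 ms.

935.9 ms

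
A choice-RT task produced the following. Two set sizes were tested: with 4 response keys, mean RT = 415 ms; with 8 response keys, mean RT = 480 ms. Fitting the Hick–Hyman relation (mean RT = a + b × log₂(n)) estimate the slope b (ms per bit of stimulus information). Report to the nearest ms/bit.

b = (RT₂ − RT₁)/(log₂ n₂ − log₂ n₁) = (480 − 415)/(3 − 2) = 65 ms/bit.

65 ms/bit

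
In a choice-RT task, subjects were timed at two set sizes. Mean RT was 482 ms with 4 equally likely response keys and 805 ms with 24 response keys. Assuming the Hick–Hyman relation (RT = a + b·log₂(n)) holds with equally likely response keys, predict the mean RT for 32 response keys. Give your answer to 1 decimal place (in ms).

With log₂ n on the abscissa the relation is linear; from the two conditions:
  b = (805 − 482) / (log₂ 24 − log₂ 4) = 323 / (4.5850 − 2) = 124.953 ms/bit
  a = 482 − 124.953 × 2 = 232.093 ms
Then RT(32) = 232.093 + 124.953 × log₂ 32 = 232.093 + 124.953 × 5 ≈ 856.860 ms.

856.9 ms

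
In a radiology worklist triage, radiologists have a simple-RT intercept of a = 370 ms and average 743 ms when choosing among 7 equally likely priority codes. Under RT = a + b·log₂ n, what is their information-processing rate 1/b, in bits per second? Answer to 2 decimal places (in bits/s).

b = (743 − 370)/log₂ 7 = 373/2.8074 = 132.865 ms per bit = 0.13287 s/bit; the reciprocal is 7.526 bits/s.

7.53 bits/s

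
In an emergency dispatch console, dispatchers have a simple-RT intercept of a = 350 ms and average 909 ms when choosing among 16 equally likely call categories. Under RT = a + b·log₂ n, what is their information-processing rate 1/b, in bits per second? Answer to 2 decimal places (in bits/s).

Choice component = 909 − 350 = 559 ms over log₂(16) = 4 bits.
b = 559 / 4 = 139.750 ms/bit, so 1/b = 7.156 bits/s.

7.16 bits/s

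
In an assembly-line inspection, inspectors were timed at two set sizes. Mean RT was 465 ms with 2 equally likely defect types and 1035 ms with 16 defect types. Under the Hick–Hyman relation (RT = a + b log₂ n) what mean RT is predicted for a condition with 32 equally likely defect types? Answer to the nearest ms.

1225 ms

Fit slope and intercept:
  b = (1035 − 465) / (log₂ 16 − log₂ 2) = 570 / (4 − 1) = 190 ms/bit
  a = 465 − 190 × 1 = 275 ms
Then RT(32) = 275 + 190 × log₂ 32 = 275 + 190 × 5 ≈ 1225.000 ms.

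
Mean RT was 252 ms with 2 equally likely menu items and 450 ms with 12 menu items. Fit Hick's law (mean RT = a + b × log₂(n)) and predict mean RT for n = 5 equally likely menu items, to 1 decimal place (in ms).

Solve the two-equation system in a and b:
  b = (450 − 252) / (log₂ 12 − log₂ 2) = 198 / (3.5850 − 1) = 76.597 ms/bit
  a = 252 − 76.597 × 1 = 175.403 ms
Then RT(5) = 175.403 + 76.597 × log₂ 5 = 175.403 + 76.597 × 2.3219 ≈ 353.256 ms.

353.3 ms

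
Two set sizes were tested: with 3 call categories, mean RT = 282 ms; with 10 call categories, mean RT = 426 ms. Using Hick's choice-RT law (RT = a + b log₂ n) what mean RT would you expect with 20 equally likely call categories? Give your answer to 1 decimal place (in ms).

Solve the two-equation system in a and b:
  b = (426 − 282) / (log₂ 10 − log₂ 3) = 144 / (3.3219 − 1.5850) = 82.903 ms/bit
  a = 282 − 82.903 × 1.5850 = 150.602 ms
Then RT(20) = 150.602 + 82.903 × log₂ 20 = 150.602 + 82.903 × 4.3219 ≈ 508.903 ms.

508.9 ms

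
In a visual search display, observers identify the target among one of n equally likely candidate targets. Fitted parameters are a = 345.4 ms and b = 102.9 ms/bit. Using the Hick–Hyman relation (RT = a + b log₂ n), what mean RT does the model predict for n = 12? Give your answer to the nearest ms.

714 ms

log₂(12) = 3.5850 bits, so RT = 345.4 + 102.9 × 3.5850 ≈ 714.293 ms.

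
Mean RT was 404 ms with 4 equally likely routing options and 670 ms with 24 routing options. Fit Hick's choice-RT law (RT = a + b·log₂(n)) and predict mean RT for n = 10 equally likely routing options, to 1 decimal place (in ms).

540.0 ms

RT is linear in log₂ n, so two points fix the line:
  b = (670 − 404) / (log₂ 24 − log₂ 4) = 266 / (4.5850 − 2) = 102.903 ms/bit
  a = 404 − 102.903 × 2 = 198.194 ms
Then RT(10) = 198.194 + 102.903 × log₂ 10 = 198.194 + 102.903 × 3.3219 ≈ 540.030 ms.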